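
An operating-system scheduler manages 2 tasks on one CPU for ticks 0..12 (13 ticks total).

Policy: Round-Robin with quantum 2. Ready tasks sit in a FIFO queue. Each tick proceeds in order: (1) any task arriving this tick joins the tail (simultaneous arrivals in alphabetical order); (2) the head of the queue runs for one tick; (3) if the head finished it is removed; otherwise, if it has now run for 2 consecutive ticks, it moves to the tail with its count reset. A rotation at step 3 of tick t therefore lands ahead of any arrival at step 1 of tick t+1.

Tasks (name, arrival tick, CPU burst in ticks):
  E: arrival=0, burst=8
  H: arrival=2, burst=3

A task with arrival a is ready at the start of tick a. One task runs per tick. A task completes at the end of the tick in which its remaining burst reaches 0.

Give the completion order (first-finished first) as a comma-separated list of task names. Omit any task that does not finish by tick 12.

t=0: queue=[E] q_used=0 → run E
t=1: queue=[E] q_used=1 → run E
t=2: queue=[E,H] q_used=0 → run E
t=3: queue=[E,H] q_used=1 → run E
t=4: queue=[H,E] q_used=0 → run H
t=5: queue=[H,E] q_used=1 → run H
t=6: queue=[E,H] q_used=0 → run E
t=7: queue=[E,H] q_used=1 → run E
t=8: queue=[H,E] q_used=0 → run H
t=9: queue=[E] q_used=0 → run E
t=10: queue=[E] q_used=1 → run E
t=11: (idle)
t=12: (idle)

completion order = H, E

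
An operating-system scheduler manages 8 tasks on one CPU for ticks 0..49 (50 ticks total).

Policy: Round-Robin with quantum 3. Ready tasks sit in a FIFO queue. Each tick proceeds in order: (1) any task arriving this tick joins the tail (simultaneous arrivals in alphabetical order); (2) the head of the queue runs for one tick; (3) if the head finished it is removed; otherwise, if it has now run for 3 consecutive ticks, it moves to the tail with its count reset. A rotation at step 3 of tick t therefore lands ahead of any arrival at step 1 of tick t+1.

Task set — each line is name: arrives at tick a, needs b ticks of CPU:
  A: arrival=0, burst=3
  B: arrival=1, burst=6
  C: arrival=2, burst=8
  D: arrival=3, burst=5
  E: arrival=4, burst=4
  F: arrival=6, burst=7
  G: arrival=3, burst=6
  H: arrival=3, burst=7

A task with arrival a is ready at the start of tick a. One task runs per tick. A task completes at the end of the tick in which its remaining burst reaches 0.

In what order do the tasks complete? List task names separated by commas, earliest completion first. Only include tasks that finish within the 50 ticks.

t=0: queue=[A] q_used=0 → run A
t=1: queue=[A,B] q_used=1 → run A
t=2: queue=[A,B,C] q_used=2 → run A
t=3: queue=[B,C,D,G,H] q_used=0 → run B
t=4: queue=[B,C,D,G,H,E] q_used=1 → run B
t=5: queue=[B,C,D,G,H,E] q_used=2 → run B
t=6: queue=[C,D,G,H,E,B,F] q_used=0 → run C
t=7: queue=[C,D,G,H,E,B,F] q_used=1 → run C
t=8: queue=[C,D,G,H,E,B,F] q_used=2 → run C
t=9: queue=[D,G,H,E,B,F,C] q_used=0 → run D
t=10: queue=[D,G,H,E,B,F,C] q_used=1 → run D
t=11: queue=[D,G,H,E,B,F,C] q_used=2 → run D
t=12: queue=[G,H,E,B,F,C,D] q_used=0 → run G
t=13: queue=[G,H,E,B,F,C,D] q_used=1 → run G
t=14: queue=[G,H,E,B,F,C,D] q_used=2 → run G
t=15: queue=[H,E,B,F,C,D,G] q_used=0 → run H
t=16: queue=[H,E,B,F,C,D,G] q_used=1 → run H
t=17: queue=[H,E,B,F,C,D,G] q_used=2 → run H
t=18: queue=[E,B,F,C,D,G,H] q_used=0 → run E
t=19: queue=[E,B,F,C,D,G,H] q_used=1 → run E
t=20: queue=[E,B,F,C,D,G,H] q_used=2 → run E
t=21: queue=[B,F,C,D,G,H,E] q_used=0 → run B
t=22: queue=[B,F,C,D,G,H,E] q_used=1 → run B
t=23: queue=[B,F,C,D,G,H,E] q_used=2 → run B
t=24: queue=[F,C,D,G,H,E] q_used=0 → run F
t=25: queue=[F,C,D,G,H,E] q_used=1 → run F
t=26: queue=[F,C,D,G,H,E] q_used=2 → run F
t=27: queue=[C,D,G,H,E,F] q_used=0 → run C
t=28: queue=[C,D,G,H,E,F] q_used=1 → run C
t=29: queue=[C,D,G,H,E,F] q_used=2 → run C
t=30: queue=[D,G,H,E,F,C] q_used=0 → run D
t=31: queue=[D,G,H,E,F,C] q_used=1 → run D
t=32: queue=[G,H,E,F,C] q_used=0 → run G
t=33: queue=[G,H,E,F,C] q_used=1 → run G
t=34: queue=[G,H,E,F,C] q_used=2 → run G
t=35: queue=[H,E,F,C] q_used=0 → run H
t=36: queue=[H,E,F,C] q_used=1 → run H
t=37: queue=[H,E,F,C] q_used=2 → run H
t=38: queue=[E,F,C,H] q_used=0 → run E
t=39: queue=[F,C,H] q_used=0 → run F
t=40: queue=[F,C,H] q_used=1 → run F
t=41: queue=[F,C,H] q_used=2 → run F
t=42: queue=[C,H,F] q_used=0 → run C
t=43: queue=[C,H,F] q_used=1 → run C
t=44: queue=[H,F] q_used=0 → run H
t=45: queue=[F] q_used=0 → run F
t=46: (idle)
t=47: (idle)
t=48: (idle)
t=49: (idle)

completion order = A, B, D, G, E, C, H, F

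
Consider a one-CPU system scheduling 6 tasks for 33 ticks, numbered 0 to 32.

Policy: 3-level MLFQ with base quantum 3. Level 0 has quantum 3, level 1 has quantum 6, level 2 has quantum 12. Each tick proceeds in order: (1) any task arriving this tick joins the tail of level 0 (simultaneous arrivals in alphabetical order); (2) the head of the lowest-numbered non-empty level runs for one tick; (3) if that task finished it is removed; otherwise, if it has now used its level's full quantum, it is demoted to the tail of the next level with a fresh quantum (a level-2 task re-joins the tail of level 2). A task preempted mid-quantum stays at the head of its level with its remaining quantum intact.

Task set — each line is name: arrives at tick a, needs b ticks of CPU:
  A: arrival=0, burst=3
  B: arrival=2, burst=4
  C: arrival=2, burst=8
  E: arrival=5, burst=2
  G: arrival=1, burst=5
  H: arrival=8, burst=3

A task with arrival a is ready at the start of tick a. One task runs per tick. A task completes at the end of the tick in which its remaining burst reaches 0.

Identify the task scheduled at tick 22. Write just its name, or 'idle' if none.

t=0: L0/L1/L2 = A/-/- → run A
t=1: L0/L1/L2 = AG/-/- → run A
t=2: L0/L1/L2 = AGBC/-/- → run A
t=3: L0/L1/L2 = GBC/-/- → run G
t=4: L0/L1/L2 = GBC/-/- → run G
t=5: L0/L1/L2 = GBCE/-/- → run G
t=6: L0/L1/L2 = BCE/G/- → run B
t=7: L0/L1/L2 = BCE/G/- → run B
t=8: L0/L1/L2 = BCEH/G/- → run B
t=9: L0/L1/L2 = CEH/GB/- → run C
t=10: L0/L1/L2 = CEH/GB/- → run C
t=11: L0/L1/L2 = CEH/GB/- → run C
t=12: L0/L1/L2 = EH/GBC/- → run E
t=13: L0/L1/L2 = EH/GBC/- → run E
t=14: L0/L1/L2 = H/GBC/- → run H
t=15: L0/L1/L2 = H/GBC/- → run H
t=16: L0/L1/L2 = H/GBC/- → run H
t=17: L0/L1/L2 = -/GBC/- → run G
t=18: L0/L1/L2 = -/GBC/- → run G
t=19: L0/L1/L2 = -/BC/- → run B
t=20: L0/L1/L2 = -/C/- → run C
t=21: L0/L1/L2 = -/C/- → run C
t=22: L0/L1/L2 = -/C/- → run C
t=23: L0/L1/L2 = -/C/- → run C
t=24: L0/L1/L2 = -/C/- → run C
t=25: (idle)
t=26: (idle)
t=27: (idle)
t=28: (idle)
t=29: (idle)
t=30: (idle)
t=31: (idle)
t=32: (idle)

running at tick 22 = C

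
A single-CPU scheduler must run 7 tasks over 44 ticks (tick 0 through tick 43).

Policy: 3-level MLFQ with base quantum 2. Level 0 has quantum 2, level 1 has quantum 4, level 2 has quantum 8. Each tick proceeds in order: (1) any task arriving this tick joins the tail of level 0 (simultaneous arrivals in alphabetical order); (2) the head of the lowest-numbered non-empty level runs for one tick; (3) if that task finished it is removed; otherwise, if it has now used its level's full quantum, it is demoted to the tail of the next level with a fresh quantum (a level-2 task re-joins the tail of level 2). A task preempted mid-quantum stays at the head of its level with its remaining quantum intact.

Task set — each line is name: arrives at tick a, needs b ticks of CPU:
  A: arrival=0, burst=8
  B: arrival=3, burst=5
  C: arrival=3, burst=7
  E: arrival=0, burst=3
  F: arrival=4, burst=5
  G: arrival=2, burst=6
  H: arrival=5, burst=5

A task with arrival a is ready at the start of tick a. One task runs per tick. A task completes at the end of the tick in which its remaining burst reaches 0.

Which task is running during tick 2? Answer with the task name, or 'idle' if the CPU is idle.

t=0: L0/L1/L2 = AE/-/- → run A
t=1: L0/L1/L2 = AE/-/- → run A
t=2: L0/L1/L2 = EG/A/- → run E
t=3: L0/L1/L2 = EGBC/A/- → run E
t=4: L0/L1/L2 = GBCF/AE/- → run G
t=5: L0/L1/L2 = GBCFH/AE/- → run G
t=6: L0/L1/L2 = BCFH/AEG/- → run B
t=7: L0/L1/L2 = BCFH/AEG/- → run B
t=8: L0/L1/L2 = CFH/AEGB/- → run C
t=9: L0/L1/L2 = CFH/AEGB/- → run C
t=10: L0/L1/L2 = FH/AEGBC/- → run F
t=11: L0/L1/L2 = FH/AEGBC/- → run F
t=12: L0/L1/L2 = H/AEGBCF/- → run H
t=13: L0/L1/L2 = H/AEGBCF/- → run H
t=14: L0/L1/L2 = -/AEGBCFH/- → run A
t=15: L0/L1/L2 = -/AEGBCFH/- → run A
t=16: L0/L1/L2 = -/AEGBCFH/- → run A
t=17: L0/L1/L2 = -/AEGBCFH/- → run A
t=18: L0/L1/L2 = -/EGBCFH/A → run E
t=19: L0/L1/L2 = -/GBCFH/A → run G
t=20: L0/L1/L2 = -/GBCFH/A → run G
t=21: L0/L1/L2 = -/GBCFH/A → run G
t=22: L0/L1/L2 = -/GBCFH/A → run G
t=23: L0/L1/L2 = -/BCFH/A → run B
t=24: L0/L1/L2 = -/BCFH/A → run B
t=25: L0/L1/L2 = -/BCFH/A → run B
t=26: L0/L1/L2 = -/CFH/A → run C
t=27: L0/L1/L2 = -/CFH/A → run C
t=28: L0/L1/L2 = -/CFH/A → run C
t=29: L0/L1/L2 = -/CFH/A → run C
t=30: L0/L1/L2 = -/FH/AC → run F
t=31: L0/L1/L2 = -/FH/AC → run F
t=32: L0/L1/L2 = -/FH/AC → run F
t=33: L0/L1/L2 = -/H/AC → run H
t=34: L0/L1/L2 = -/H/AC → run H
t=35: L0/L1/L2 = -/H/AC → run H
t=36: L0/L1/L2 = -/-/AC → run A
t=37: L0/L1/L2 = -/-/AC → run A
t=38: L0/L1/L2 = -/-/C → run C
t=39: (idle)
t=40: (idle)
t=41: (idle)
t=42: (idle)
t=43: (idle)

running at tick 2 = E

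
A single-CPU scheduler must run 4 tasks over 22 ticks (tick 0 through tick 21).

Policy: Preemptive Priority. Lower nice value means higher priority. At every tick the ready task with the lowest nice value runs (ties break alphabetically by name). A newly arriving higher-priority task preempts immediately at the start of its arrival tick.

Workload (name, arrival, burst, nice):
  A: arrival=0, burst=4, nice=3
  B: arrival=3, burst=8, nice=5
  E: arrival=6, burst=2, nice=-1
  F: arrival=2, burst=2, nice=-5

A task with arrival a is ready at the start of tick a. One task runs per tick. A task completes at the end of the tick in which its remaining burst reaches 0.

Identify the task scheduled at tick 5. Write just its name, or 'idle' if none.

running at tick 5 = A

t=0: ready={A} → run A
t=1: ready={A} → run A
t=2: ready={A,F} → run F
t=3: ready={A,B,F} → run F
t=4: ready={A,B} → run A
t=5: ready={A,B} → run A
t=6: ready={B,E} → run E
t=7: ready={B,E} → run E
t=8: ready={B} → run B
t=9: ready={B} → run B
t=10: ready={B} → run B
t=11: ready={B} → run B
t=12: ready={B} → run B
t=13: ready={B} → run B
t=14: ready={B} → run B
t=15: ready={B} → run B
t=16: (idle)
t=17: (idle)
t=18: (idle)
t=19: (idle)
t=20: (idle)
t=21: (idle)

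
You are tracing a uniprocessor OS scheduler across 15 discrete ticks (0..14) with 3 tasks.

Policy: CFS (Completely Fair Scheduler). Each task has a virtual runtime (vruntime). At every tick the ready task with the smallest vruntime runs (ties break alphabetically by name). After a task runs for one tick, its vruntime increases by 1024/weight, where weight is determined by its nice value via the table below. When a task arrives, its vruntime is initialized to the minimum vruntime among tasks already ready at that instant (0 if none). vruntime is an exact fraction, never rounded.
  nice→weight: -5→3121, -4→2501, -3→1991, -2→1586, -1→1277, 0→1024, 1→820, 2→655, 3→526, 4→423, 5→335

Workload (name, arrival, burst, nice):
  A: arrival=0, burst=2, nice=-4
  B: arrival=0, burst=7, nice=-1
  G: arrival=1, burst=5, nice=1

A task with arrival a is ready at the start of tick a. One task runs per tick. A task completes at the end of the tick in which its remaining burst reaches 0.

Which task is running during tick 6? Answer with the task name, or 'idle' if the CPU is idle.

t=0: vr[A=0 B=0] → run A
t=1: vr[A=1024/2501 B=0 G=0] → run B
t=2: vr[A=1024/2501 B=1024/1277 G=0] → run G
t=3: vr[A=1024/2501 B=1024/1277 G=256/205] → run A
t=4: vr[B=1024/1277 G=256/205] → run B
t=5: vr[B=2048/1277 G=256/205] → run G
t=6: vr[B=2048/1277 G=512/205] → run B
t=7: vr[B=3072/1277 G=512/205] → run B
t=8: vr[B=4096/1277 G=512/205] → run G
t=9: vr[B=4096/1277 G=768/205] → run B
t=10: vr[B=5120/1277 G=768/205] → run G
t=11: vr[B=5120/1277 G=1024/205] → run B
t=12: vr[B=6144/1277 G=1024/205] → run B
t=13: vr[G=1024/205] → run G
t=14: (idle)

running at tick 6 = B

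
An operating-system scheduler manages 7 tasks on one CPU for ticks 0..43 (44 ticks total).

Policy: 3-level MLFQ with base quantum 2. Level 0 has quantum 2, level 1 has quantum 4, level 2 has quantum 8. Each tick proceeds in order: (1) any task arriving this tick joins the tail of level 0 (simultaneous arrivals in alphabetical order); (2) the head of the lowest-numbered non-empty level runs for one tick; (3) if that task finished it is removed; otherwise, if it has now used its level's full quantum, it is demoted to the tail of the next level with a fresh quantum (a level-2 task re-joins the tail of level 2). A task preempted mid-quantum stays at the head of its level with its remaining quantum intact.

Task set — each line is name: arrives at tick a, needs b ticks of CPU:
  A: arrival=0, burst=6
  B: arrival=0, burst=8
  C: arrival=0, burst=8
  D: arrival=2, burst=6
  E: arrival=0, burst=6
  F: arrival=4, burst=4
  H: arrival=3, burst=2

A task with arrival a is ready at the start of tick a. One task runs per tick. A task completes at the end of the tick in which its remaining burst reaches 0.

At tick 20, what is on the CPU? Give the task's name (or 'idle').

running at tick 20 = B

t=0: L0/L1/L2 = ABCE/-/- → run A
t=1: L0/L1/L2 = ABCE/-/- → run A
t=2: L0/L1/L2 = BCED/A/- → run B
t=3: L0/L1/L2 = BCEDH/A/- → run B
t=4: L0/L1/L2 = CEDHF/AB/- → run C
t=5: L0/L1/L2 = CEDHF/AB/- → run C
t=6: L0/L1/L2 = EDHF/ABC/- → run E
t=7: L0/L1/L2 = EDHF/ABC/- → run E
t=8: L0/L1/L2 = DHF/ABCE/- → run D
t=9: L0/L1/L2 = DHF/ABCE/- → run D
t=10: L0/L1/L2 = HF/ABCED/- → run H
t=11: L0/L1/L2 = HF/ABCED/- → run H
t=12: L0/L1/L2 = F/ABCED/- → run F
t=13: L0/L1/L2 = F/ABCED/- → run F
t=14: L0/L1/L2 = -/ABCEDF/- → run A
t=15: L0/L1/L2 = -/ABCEDF/- → run A
t=16: L0/L1/L2 = -/ABCEDF/- → run A
t=17: L0/L1/L2 = -/ABCEDF/- → run A
t=18: L0/L1/L2 = -/BCEDF/- → run B
t=19: L0/L1/L2 = -/BCEDF/- → run B
t=20: L0/L1/L2 = -/BCEDF/- → run B
t=21: L0/L1/L2 = -/BCEDF/- → run B
t=22: L0/L1/L2 = -/CEDF/B → run C
t=23: L0/L1/L2 = -/CEDF/B → run C
t=24: L0/L1/L2 = -/CEDF/B → run C
t=25: L0/L1/L2 = -/CEDF/B → run C
t=26: L0/L1/L2 = -/EDF/BC → run E
t=27: L0/L1/L2 = -/EDF/BC → run E
t=28: L0/L1/L2 = -/EDF/BC → run E
t=29: L0/L1/L2 = -/EDF/BC → run E
t=30: L0/L1/L2 = -/DF/BC → run D
t=31: L0/L1/L2 = -/DF/BC → run D
t=32: L0/L1/L2 = -/DF/BC → run D
t=33: L0/L1/L2 = -/DF/BC → run D
t=34: L0/L1/L2 = -/F/BC → run F
t=35: L0/L1/L2 = -/F/BC → run F
t=36: L0/L1/L2 = -/-/BC → run B
t=37: L0/L1/L2 = -/-/BC → run B
t=38: L0/L1/L2 = -/-/C → run C
t=39: L0/L1/L2 = -/-/C → run C
t=40: (idle)
t=41: (idle)
t=42: (idle)
t=43: (idle)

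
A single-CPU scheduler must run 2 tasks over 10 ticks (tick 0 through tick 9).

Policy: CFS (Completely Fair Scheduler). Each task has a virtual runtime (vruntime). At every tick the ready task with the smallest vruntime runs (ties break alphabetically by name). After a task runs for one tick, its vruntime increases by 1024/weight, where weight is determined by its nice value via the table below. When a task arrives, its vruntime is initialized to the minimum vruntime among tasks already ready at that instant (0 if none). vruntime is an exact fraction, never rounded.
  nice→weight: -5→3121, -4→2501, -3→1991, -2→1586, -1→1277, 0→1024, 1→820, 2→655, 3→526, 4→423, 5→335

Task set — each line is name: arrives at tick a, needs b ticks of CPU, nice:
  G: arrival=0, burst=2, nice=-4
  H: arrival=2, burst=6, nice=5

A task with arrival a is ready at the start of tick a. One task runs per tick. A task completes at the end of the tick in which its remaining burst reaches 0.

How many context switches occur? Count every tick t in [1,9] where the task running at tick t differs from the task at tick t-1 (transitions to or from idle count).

context switches = 2

t=0: vr[G=0] → run G
t=1: vr[G=1024/2501] → run G
t=2: vr[H=0] → run H
t=3: vr[H=1024/335] → run H
t=4: vr[H=2048/335] → run H
t=5: vr[H=3072/335] → run H
t=6: vr[H=4096/335] → run H
t=7: vr[H=1024/67] → run H
t=8: (idle)
t=9: (idle)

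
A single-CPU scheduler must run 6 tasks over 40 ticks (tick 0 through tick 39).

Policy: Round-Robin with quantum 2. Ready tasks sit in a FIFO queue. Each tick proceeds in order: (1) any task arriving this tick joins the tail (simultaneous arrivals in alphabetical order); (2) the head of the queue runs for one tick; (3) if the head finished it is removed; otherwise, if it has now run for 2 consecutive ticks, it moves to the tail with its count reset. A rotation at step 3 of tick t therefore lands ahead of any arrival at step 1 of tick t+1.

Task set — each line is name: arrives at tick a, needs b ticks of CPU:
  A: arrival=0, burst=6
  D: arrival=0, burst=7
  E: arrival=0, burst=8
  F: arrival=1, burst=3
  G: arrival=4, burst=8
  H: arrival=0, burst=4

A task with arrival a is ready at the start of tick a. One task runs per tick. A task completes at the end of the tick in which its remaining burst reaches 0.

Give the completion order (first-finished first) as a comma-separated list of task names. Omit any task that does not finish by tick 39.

t=0: queue=[A,D,E,H] q_used=0 → run A
t=1: queue=[A,D,E,H,F] q_used=1 → run A
t=2: queue=[D,E,H,F,A] q_used=0 → run D
t=3: queue=[D,E,H,F,A] q_used=1 → run D
t=4: queue=[E,H,F,A,D,G] q_used=0 → run E
t=5: queue=[E,H,F,A,D,G] q_used=1 → run E
t=6: queue=[H,F,A,D,G,E] q_used=0 → run H
t=7: queue=[H,F,A,D,G,E] q_used=1 → run H
t=8: queue=[F,A,D,G,E,H] q_used=0 → run F
t=9: queue=[F,A,D,G,E,H] q_used=1 → run F
t=10: queue=[A,D,G,E,H,F] q_used=0 → run A
t=11: queue=[A,D,G,E,H,F] q_used=1 → run A
t=12: queue=[D,G,E,H,F,A] q_used=0 → run D
t=13: queue=[D,G,E,H,F,A] q_used=1 → run D
t=14: queue=[G,E,H,F,A,D] q_used=0 → run G
t=15: queue=[G,E,H,F,A,D] q_used=1 → run G
t=16: queue=[E,H,F,A,D,G] q_used=0 → run E
t=17: queue=[E,H,F,A,D,G] q_used=1 → run E
t=18: queue=[H,F,A,D,G,E] q_used=0 → run H
t=19: queue=[H,F,A,D,G,E] q_used=1 → run H
t=20: queue=[F,A,D,G,E] q_used=0 → run F
t=21: queue=[A,D,G,E] q_used=0 → run A
t=22: queue=[A,D,G,E] q_used=1 → run A
t=23: queue=[D,G,E] q_used=0 → run D
t=24: queue=[D,G,E] q_used=1 → run D
t=25: queue=[G,E,D] q_used=0 → run G
t=26: queue=[G,E,D] q_used=1 → run G
t=27: queue=[E,D,G] q_used=0 → run E
t=28: queue=[E,D,G] q_used=1 → run E
t=29: queue=[D,G,E] q_used=0 → run D
t=30: queue=[G,E] q_used=0 → run G
t=31: queue=[G,E] q_used=1 → run G
t=32: queue=[E,G] q_used=0 → run E
t=33: queue=[E,G] q_used=1 → run E
t=34: queue=[G] q_used=0 → run G
t=35: queue=[G] q_used=1 → run G
t=36: (idle)
t=37: (idle)
t=38: (idle)
t=39: (idle)

completion order = H, F, A, D, E, G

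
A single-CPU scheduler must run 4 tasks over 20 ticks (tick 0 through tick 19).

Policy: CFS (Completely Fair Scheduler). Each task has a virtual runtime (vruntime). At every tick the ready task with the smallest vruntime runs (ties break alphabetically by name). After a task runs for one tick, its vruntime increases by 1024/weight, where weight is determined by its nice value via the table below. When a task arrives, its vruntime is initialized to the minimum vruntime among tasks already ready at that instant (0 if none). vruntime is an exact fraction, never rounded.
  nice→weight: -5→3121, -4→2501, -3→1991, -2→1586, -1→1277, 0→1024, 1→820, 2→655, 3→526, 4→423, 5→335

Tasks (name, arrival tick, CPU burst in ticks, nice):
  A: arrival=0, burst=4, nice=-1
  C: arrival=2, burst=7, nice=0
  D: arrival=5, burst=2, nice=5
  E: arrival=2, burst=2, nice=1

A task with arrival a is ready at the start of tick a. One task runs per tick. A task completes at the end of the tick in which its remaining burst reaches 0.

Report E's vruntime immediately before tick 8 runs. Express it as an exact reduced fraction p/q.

t=0: vr[A=0] → run A
t=1: vr[A=1024/1277] → run A
t=2: vr[A=2048/1277 C=2048/1277 E=2048/1277] → run A
t=3: vr[A=3072/1277 C=2048/1277 E=2048/1277] → run C
t=4: vr[A=3072/1277 C=3325/1277 E=2048/1277] → run E
t=5: vr[A=3072/1277 C=3325/1277 D=3072/1277 E=746752/261785] → run A
t=6: vr[C=3325/1277 D=3072/1277 E=746752/261785] → run D
t=7: vr[C=3325/1277 D=2336768/427795 E=746752/261785] → run C
t=8: vr[C=4602/1277 D=2336768/427795 E=746752/261785] → run E
t=9: vr[C=4602/1277 D=2336768/427795] → run C
t=10: vr[C=5879/1277 D=2336768/427795] → run C
t=11: vr[C=7156/1277 D=2336768/427795] → run D
t=12: vr[C=7156/1277] → run C
t=13: vr[C=8433/1277] → run C
t=14: vr[C=9710/1277] → run C
t=15: (idle)
t=16: (idle)
t=17: (idle)
t=18: (idle)
t=19: (idle)

vruntime(E, start of tick 8) = 746752/261785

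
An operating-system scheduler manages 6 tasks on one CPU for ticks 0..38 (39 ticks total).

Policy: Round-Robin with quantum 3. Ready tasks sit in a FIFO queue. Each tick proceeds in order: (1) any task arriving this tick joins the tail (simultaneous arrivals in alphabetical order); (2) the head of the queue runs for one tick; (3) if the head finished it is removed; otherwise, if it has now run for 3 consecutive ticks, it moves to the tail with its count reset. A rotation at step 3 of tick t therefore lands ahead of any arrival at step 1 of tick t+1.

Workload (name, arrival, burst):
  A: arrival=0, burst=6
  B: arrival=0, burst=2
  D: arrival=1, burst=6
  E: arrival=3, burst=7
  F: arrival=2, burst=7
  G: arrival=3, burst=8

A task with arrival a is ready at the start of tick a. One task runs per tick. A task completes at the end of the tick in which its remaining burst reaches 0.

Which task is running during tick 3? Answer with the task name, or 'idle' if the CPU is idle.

running at tick 3 = B

t=0: queue=[A,B] q_used=0 → run A
t=1: queue=[A,B,D] q_used=1 → run A
t=2: queue=[A,B,D,F] q_used=2 → run A
t=3: queue=[B,D,F,A,E,G] q_used=0 → run B
t=4: queue=[B,D,F,A,E,G] q_used=1 → run B
t=5: queue=[D,F,A,E,G] q_used=0 → run D
t=6: queue=[D,F,A,E,G] q_used=1 → run D
t=7: queue=[D,F,A,E,G] q_used=2 → run D
t=8: queue=[F,A,E,G,D] q_used=0 → run F
t=9: queue=[F,A,E,G,D] q_used=1 → run F
t=10: queue=[F,A,E,G,D] q_used=2 → run F
t=11: queue=[A,E,G,D,F] q_used=0 → run A
t=12: queue=[A,E,G,D,F] q_used=1 → run A
t=13: queue=[A,E,G,D,F] q_used=2 → run A
t=14: queue=[E,G,D,F] q_used=0 → run E
t=15: queue=[E,G,D,F] q_used=1 → run E
t=16: queue=[E,G,D,F] q_used=2 → run E
t=17: queue=[G,D,F,E] q_used=0 → run G
t=18: queue=[G,D,F,E] q_used=1 → run G
t=19: queue=[G,D,F,E] q_used=2 → run G
t=20: queue=[D,F,E,G] q_used=0 → run D
t=21: queue=[D,F,E,G] q_used=1 → run D
t=22: queue=[D,F,E,G] q_used=2 → run D
t=23: queue=[F,E,G] q_used=0 → run F
t=24: queue=[F,E,G] q_used=1 → run F
t=25: queue=[F,E,G] q_used=2 → run F
t=26: queue=[E,G,F] q_used=0 → run E
t=27: queue=[E,G,F] q_used=1 → run E
t=28: queue=[E,G,F] q_used=2 → run E
t=29: queue=[G,F,E] q_used=0 → run G
t=30: queue=[G,F,E] q_used=1 → run G
t=31: queue=[G,F,E] q_used=2 → run G
t=32: queue=[F,E,G] q_used=0 → run F
t=33: queue=[E,G] q_used=0 → run E
t=34: queue=[G] q_used=0 → run G
t=35: queue=[G] q_used=1 → run G
t=36: (idle)
t=37: (idle)
t=38: (idle)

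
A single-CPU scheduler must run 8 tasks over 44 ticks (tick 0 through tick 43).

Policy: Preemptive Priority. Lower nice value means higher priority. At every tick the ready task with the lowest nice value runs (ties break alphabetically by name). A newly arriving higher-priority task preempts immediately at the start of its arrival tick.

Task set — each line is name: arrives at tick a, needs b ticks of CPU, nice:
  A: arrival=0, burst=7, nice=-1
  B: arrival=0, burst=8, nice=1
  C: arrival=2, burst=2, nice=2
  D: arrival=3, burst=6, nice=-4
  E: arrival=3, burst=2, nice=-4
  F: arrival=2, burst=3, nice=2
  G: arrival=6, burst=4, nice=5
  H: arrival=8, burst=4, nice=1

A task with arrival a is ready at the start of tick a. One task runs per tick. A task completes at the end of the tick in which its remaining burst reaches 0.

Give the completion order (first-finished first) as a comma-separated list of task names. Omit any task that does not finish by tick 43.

t=0: ready={A,B} → run A
t=1: ready={A,B} → run A
t=2: ready={A,B,C,F} → run A
t=3: ready={A,B,C,D,E,F} → run D
t=4: ready={A,B,C,D,E,F} → run D
t=5: ready={A,B,C,D,E,F} → run D
t=6: ready={A,B,C,D,E,F,G} → run D
t=7: ready={A,B,C,D,E,F,G} → run D
t=8: ready={A,B,C,D,E,F,G,H} → run D
t=9: ready={A,B,C,E,F,G,H} → run E
t=10: ready={A,B,C,E,F,G,H} → run E
t=11: ready={A,B,C,F,G,H} → run A
t=12: ready={A,B,C,F,G,H} → run A
t=13: ready={A,B,C,F,G,H} → run A
t=14: ready={A,B,C,F,G,H} → run A
t=15: ready={B,C,F,G,H} → run B
t=16: ready={B,C,F,G,H} → run B
t=17: ready={B,C,F,G,H} → run B
t=18: ready={B,C,F,G,H} → run B
t=19: ready={B,C,F,G,H} → run B
t=20: ready={B,C,F,G,H} → run B
t=21: ready={B,C,F,G,H} → run B
t=22: ready={B,C,F,G,H} → run B
t=23: ready={C,F,G,H} → run H
t=24: ready={C,F,G,H} → run H
t=25: ready={C,F,G,H} → run H
t=26: ready={C,F,G,H} → run H
t=27: ready={C,F,G} → run C
t=28: ready={C,F,G} → run C
t=29: ready={F,G} → run F
t=30: ready={F,G} → run F
t=31: ready={F,G} → run F
t=32: ready={G} → run G
t=33: ready={G} → run G
t=34: ready={G} → run G
t=35: ready={G} → run G
t=36: (idle)
t=37: (idle)
t=38: (idle)
t=39: (idle)
t=40: (idle)
t=41: (idle)
t=42: (idle)
t=43: (idle)

completion order = D, E, A, B, H, C, F, G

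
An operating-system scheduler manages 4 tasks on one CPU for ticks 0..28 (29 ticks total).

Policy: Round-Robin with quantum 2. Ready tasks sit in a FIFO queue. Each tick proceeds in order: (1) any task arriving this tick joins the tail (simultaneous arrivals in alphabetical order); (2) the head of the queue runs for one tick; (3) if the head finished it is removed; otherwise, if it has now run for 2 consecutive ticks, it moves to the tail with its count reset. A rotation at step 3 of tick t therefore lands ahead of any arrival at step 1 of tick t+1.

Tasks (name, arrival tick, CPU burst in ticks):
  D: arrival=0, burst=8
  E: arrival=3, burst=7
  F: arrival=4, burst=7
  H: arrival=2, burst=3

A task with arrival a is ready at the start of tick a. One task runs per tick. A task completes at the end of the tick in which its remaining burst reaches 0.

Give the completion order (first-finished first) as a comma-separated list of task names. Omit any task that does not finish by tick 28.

completion order = H, D, E, F

t=0: queue=[D] q_used=0 → run D
t=1: queue=[D] q_used=1 → run D
t=2: queue=[D,H] q_used=0 → run D
t=3: queue=[D,H,E] q_used=1 → run D
t=4: queue=[H,E,D,F] q_used=0 → run H
t=5: queue=[H,E,D,F] q_used=1 → run H
t=6: queue=[E,D,F,H] q_used=0 → run E
t=7: queue=[E,D,F,H] q_used=1 → run E
t=8: queue=[D,F,H,E] q_used=0 → run D
t=9: queue=[D,F,H,E] q_used=1 → run D
t=10: queue=[F,H,E,D] q_used=0 → run F
t=11: queue=[F,H,E,D] q_used=1 → run F
t=12: queue=[H,E,D,F] q_used=0 → run H
t=13: queue=[E,D,F] q_used=0 → run E
t=14: queue=[E,D,F] q_used=1 → run E
t=15: queue=[D,F,E] q_used=0 → run D
t=16: queue=[D,F,E] q_used=1 → run D
t=17: queue=[F,E] q_used=0 → run F
t=18: queue=[F,E] q_used=1 → run F
t=19: queue=[E,F] q_used=0 → run E
t=20: queue=[E,F] q_used=1 → run E
t=21: queue=[F,E] q_used=0 → run F
t=22: queue=[F,E] q_used=1 → run F
t=23: queue=[E,F] q_used=0 → run E
t=24: queue=[F] q_used=0 → run F
t=25: (idle)
t=26: (idle)
t=27: (idle)
t=28: (idle)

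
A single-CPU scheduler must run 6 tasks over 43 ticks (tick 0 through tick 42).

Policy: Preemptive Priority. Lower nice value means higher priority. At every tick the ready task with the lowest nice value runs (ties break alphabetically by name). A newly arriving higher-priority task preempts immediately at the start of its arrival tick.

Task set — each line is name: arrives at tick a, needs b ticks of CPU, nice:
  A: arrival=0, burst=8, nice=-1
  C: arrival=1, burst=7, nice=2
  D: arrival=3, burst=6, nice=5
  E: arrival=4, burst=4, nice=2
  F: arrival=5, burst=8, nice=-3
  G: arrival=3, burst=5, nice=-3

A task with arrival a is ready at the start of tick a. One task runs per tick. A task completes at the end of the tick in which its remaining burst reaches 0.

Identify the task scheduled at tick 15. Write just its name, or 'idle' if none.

t=0: ready={A} → run A
t=1: ready={A,C} → run A
t=2: ready={A,C} → run A
t=3: ready={A,C,D,G} → run G
t=4: ready={A,C,D,E,G} → run G
t=5: ready={A,C,D,E,F,G} → run F
t=6: ready={A,C,D,E,F,G} → run F
t=7: ready={A,C,D,E,F,G} → run F
t=8: ready={A,C,D,E,F,G} → run F
t=9: ready={A,C,D,E,F,G} → run F
t=10: ready={A,C,D,E,F,G} → run F
t=11: ready={A,C,D,E,F,G} → run F
t=12: ready={A,C,D,E,F,G} → run F
t=13: ready={A,C,D,E,G} → run G
t=14: ready={A,C,D,E,G} → run G
t=15: ready={A,C,D,E,G} → run G
t=16: ready={A,C,D,E} → run A
t=17: ready={A,C,D,E} → run A
t=18: ready={A,C,D,E} → run A
t=19: ready={A,C,D,E} → run A
t=20: ready={A,C,D,E} → run A
t=21: ready={C,D,E} → run C
t=22: ready={C,D,E} → run C
t=23: ready={C,D,E} → run C
t=24: ready={C,D,E} → run C
t=25: ready={C,D,E} → run C
t=26: ready={C,D,E} → run C
t=27: ready={C,D,E} → run C
t=28: ready={D,E} → run E
t=29: ready={D,E} → run E
t=30: ready={D,E} → run E
t=31: ready={D,E} → run E
t=32: ready={D} → run D
t=33: ready={D} → run D
t=34: ready={D} → run D
t=35: ready={D} → run D
t=36: ready={D} → run D
t=37: ready={D} → run D
t=38: (idle)
t=39: (idle)
t=40: (idle)
t=41: (idle)
t=42: (idle)

running at tick 15 = G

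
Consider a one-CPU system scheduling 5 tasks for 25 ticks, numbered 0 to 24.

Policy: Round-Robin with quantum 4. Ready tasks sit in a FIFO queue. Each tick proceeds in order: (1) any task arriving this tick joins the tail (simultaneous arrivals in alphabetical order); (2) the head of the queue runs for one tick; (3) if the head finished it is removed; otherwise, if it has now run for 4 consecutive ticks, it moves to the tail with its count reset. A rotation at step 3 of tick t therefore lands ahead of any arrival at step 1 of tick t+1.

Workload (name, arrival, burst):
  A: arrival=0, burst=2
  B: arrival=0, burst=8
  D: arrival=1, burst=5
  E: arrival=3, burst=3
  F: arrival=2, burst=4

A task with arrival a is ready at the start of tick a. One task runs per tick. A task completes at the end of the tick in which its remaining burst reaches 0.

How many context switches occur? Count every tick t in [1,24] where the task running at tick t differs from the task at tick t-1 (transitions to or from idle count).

t=0: queue=[A,B] q_used=0 → run A
t=1: queue=[A,B,D] q_used=1 → run A
t=2: queue=[B,D,F] q_used=0 → run B
t=3: queue=[B,D,F,E] q_used=1 → run B
t=4: queue=[B,D,F,E] q_used=2 → run B
t=5: queue=[B,D,F,E] q_used=3 → run B
t=6: queue=[D,F,E,B] q_used=0 → run D
t=7: queue=[D,F,E,B] q_used=1 → run D
t=8: queue=[D,F,E,B] q_used=2 → run D
t=9: queue=[D,F,E,B] q_used=3 → run D
t=10: queue=[F,E,B,D] q_used=0 → run F
t=11: queue=[F,E,B,D] q_used=1 → run F
t=12: queue=[F,E,B,D] q_used=2 → run F
t=13: queue=[F,E,B,D] q_used=3 → run F
t=14: queue=[E,B,D] q_used=0 → run E
t=15: queue=[E,B,D] q_used=1 → run E
t=16: queue=[E,B,D] q_used=2 → run E
t=17: queue=[B,D] q_used=0 → run B
t=18: queue=[B,D] q_used=1 → run B
t=19: queue=[B,D] q_used=2 → run B
t=20: queue=[B,D] q_used=3 → run B
t=21: queue=[D] q_used=0 → run D
t=22: (idle)
t=23: (idle)
t=24: (idle)

context switches = 7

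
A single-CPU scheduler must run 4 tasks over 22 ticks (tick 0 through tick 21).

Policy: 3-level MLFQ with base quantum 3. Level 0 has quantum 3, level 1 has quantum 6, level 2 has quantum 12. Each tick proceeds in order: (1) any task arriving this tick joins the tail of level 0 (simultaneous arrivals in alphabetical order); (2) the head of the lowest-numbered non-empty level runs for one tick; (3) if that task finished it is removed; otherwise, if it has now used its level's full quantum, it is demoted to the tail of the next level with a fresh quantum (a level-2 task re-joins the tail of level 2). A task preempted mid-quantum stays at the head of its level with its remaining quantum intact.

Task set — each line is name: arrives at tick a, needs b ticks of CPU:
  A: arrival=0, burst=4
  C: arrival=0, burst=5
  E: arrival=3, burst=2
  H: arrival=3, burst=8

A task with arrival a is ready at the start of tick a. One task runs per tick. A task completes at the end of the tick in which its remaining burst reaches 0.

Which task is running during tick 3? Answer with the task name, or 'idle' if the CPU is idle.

running at tick 3 = C

t=0: L0/L1/L2 = AC/-/- → run A
t=1: L0/L1/L2 = AC/-/- → run A
t=2: L0/L1/L2 = AC/-/- → run A
t=3: L0/L1/L2 = CEH/A/- → run C
t=4: L0/L1/L2 = CEH/A/- → run C
t=5: L0/L1/L2 = CEH/A/- → run C
t=6: L0/L1/L2 = EH/AC/- → run E
t=7: L0/L1/L2 = EH/AC/- → run E
t=8: L0/L1/L2 = H/AC/- → run H
t=9: L0/L1/L2 = H/AC/- → run H
t=10: L0/L1/L2 = H/AC/- → run H
t=11: L0/L1/L2 = -/ACH/- → run A
t=12: L0/L1/L2 = -/CH/- → run C
t=13: L0/L1/L2 = -/CH/- → run C
t=14: L0/L1/L2 = -/H/- → run H
t=15: L0/L1/L2 = -/H/- → run H
t=16: L0/L1/L2 = -/H/- → run H
t=17: L0/L1/L2 = -/H/- → run H
t=18: L0/L1/L2 = -/H/- → run H
t=19: (idle)
t=20: (idle)
t=21: (idle)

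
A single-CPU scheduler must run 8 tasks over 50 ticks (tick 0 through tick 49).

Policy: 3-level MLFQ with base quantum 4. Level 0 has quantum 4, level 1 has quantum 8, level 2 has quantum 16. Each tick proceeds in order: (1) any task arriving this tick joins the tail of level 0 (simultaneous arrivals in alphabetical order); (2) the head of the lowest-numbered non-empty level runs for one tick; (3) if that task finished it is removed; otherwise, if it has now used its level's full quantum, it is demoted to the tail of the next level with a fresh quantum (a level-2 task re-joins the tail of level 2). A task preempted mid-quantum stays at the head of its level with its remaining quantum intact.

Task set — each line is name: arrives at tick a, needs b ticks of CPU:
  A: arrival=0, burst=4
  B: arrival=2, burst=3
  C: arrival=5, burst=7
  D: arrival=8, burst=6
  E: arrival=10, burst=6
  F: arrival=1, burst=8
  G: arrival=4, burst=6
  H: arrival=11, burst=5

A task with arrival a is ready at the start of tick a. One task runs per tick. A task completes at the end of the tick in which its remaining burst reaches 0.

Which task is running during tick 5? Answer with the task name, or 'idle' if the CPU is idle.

t=0: L0/L1/L2 = A/-/- → run A
t=1: L0/L1/L2 = AF/-/- → run A
t=2: L0/L1/L2 = AFB/-/- → run A
t=3: L0/L1/L2 = AFB/-/- → run A
t=4: L0/L1/L2 = FBG/-/- → run F
t=5: L0/L1/L2 = FBGC/-/- → run F
t=6: L0/L1/L2 = FBGC/-/- → run F
t=7: L0/L1/L2 = FBGC/-/- → run F
t=8: L0/L1/L2 = BGCD/F/- → run B
t=9: L0/L1/L2 = BGCD/F/- → run B
t=10: L0/L1/L2 = BGCDE/F/- → run B
t=11: L0/L1/L2 = GCDEH/F/- → run G
t=12: L0/L1/L2 = GCDEH/F/- → run G
t=13: L0/L1/L2 = GCDEH/F/- → run G
t=14: L0/L1/L2 = GCDEH/F/- → run G
t=15: L0/L1/L2 = CDEH/FG/- → run C
t=16: L0/L1/L2 = CDEH/FG/- → run C
t=17: L0/L1/L2 = CDEH/FG/- → run C
t=18: L0/L1/L2 = CDEH/FG/- → run C
t=19: L0/L1/L2 = DEH/FGC/- → run D
t=20: L0/L1/L2 = DEH/FGC/- → run D
t=21: L0/L1/L2 = DEH/FGC/- → run D
t=22: L0/L1/L2 = DEH/FGC/- → run D
t=23: L0/L1/L2 = EH/FGCD/- → run E
t=24: L0/L1/L2 = EH/FGCD/- → run E
t=25: L0/L1/L2 = EH/FGCD/- → run E
t=26: L0/L1/L2 = EH/FGCD/- → run E
t=27: L0/L1/L2 = H/FGCDE/- → run H
t=28: L0/L1/L2 = H/FGCDE/- → run H
t=29: L0/L1/L2 = H/FGCDE/- → run H
t=30: L0/L1/L2 = H/FGCDE/- → run H
t=31: L0/L1/L2 = -/FGCDEH/- → run F
t=32: L0/L1/L2 = -/FGCDEH/- → run F
t=33: L0/L1/L2 = -/FGCDEH/- → run F
t=34: L0/L1/L2 = -/FGCDEH/- → run F
t=35: L0/L1/L2 = -/GCDEH/- → run G
t=36: L0/L1/L2 = -/GCDEH/- → run G
t=37: L0/L1/L2 = -/CDEH/- → run C
t=38: L0/L1/L2 = -/CDEH/- → run C
t=39: L0/L1/L2 = -/CDEH/- → run C
t=40: L0/L1/L2 = -/DEH/- → run D
t=41: L0/L1/L2 = -/DEH/- → run D
t=42: L0/L1/L2 = -/EH/- → run E
t=43: L0/L1/L2 = -/EH/- → run E
t=44: L0/L1/L2 = -/H/- → run H
t=45: (idle)
t=46: (idle)
t=47: (idle)
t=48: (idle)
t=49: (idle)

running at tick 5 = F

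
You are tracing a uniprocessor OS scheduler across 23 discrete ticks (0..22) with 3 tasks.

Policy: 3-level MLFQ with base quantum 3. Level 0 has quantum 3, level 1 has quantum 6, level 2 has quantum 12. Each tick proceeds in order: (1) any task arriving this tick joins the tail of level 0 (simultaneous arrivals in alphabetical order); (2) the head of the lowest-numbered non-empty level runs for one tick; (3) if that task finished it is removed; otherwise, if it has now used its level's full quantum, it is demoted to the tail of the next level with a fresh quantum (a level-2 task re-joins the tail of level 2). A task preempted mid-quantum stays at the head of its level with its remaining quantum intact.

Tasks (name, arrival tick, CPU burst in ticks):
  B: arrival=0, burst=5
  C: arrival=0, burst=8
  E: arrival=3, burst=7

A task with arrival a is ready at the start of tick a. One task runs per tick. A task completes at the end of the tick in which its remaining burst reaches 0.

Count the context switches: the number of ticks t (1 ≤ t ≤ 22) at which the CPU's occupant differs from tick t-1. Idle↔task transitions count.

context switches = 6

t=0: L0/L1/L2 = BC/-/- → run B
t=1: L0/L1/L2 = BC/-/- → run B
t=2: L0/L1/L2 = BC/-/- → run B
t=3: L0/L1/L2 = CE/B/- → run C
t=4: L0/L1/L2 = CE/B/- → run C
t=5: L0/L1/L2 = CE/B/- → run C
t=6: L0/L1/L2 = E/BC/- → run E
t=7: L0/L1/L2 = E/BC/- → run E
t=8: L0/L1/L2 = E/BC/- → run E
t=9: L0/L1/L2 = -/BCE/- → run B
t=10: L0/L1/L2 = -/BCE/- → run B
t=11: L0/L1/L2 = -/CE/- → run C
t=12: L0/L1/L2 = -/CE/- → run C
t=13: L0/L1/L2 = -/CE/- → run C
t=14: L0/L1/L2 = -/CE/- → run C
t=15: L0/L1/L2 = -/CE/- → run C
t=16: L0/L1/L2 = -/E/- → run E
t=17: L0/L1/L2 = -/E/- → run E
t=18: L0/L1/L2 = -/E/- → run E
t=19: L0/L1/L2 = -/E/- → run E
t=20: (idle)
t=21: (idle)
t=22: (idle)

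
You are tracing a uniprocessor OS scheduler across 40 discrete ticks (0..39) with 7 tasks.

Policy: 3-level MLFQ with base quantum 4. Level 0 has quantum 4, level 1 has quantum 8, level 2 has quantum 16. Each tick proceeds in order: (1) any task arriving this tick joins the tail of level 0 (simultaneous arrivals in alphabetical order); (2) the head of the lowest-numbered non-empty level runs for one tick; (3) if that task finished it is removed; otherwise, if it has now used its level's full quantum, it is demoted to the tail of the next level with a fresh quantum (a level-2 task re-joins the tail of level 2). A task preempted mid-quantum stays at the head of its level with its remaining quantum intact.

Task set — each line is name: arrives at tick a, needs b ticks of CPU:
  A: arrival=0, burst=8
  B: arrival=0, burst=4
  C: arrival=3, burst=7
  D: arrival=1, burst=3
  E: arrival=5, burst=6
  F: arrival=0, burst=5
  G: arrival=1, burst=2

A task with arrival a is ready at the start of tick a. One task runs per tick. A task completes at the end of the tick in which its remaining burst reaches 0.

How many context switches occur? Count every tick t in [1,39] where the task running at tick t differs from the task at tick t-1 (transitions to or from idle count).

t=0: L0/L1/L2 = ABF/-/- → run A
t=1: L0/L1/L2 = ABFDG/-/- → run A
t=2: L0/L1/L2 = ABFDG/-/- → run A
t=3: L0/L1/L2 = ABFDGC/-/- → run A
t=4: L0/L1/L2 = BFDGC/A/- → run B
t=5: L0/L1/L2 = BFDGCE/A/- → run B
t=6: L0/L1/L2 = BFDGCE/A/- → run B
t=7: L0/L1/L2 = BFDGCE/A/- → run B
t=8: L0/L1/L2 = FDGCE/A/- → run F
t=9: L0/L1/L2 = FDGCE/A/- → run F
t=10: L0/L1/L2 = FDGCE/A/- → run F
t=11: L0/L1/L2 = FDGCE/A/- → run F
t=12: L0/L1/L2 = DGCE/AF/- → run D
t=13: L0/L1/L2 = DGCE/AF/- → run D
t=14: L0/L1/L2 = DGCE/AF/- → run D
t=15: L0/L1/L2 = GCE/AF/- → run G
t=16: L0/L1/L2 = GCE/AF/- → run G
t=17: L0/L1/L2 = CE/AF/- → run C
t=18: L0/L1/L2 = CE/AF/- → run C
t=19: L0/L1/L2 = CE/AF/- → run C
t=20: L0/L1/L2 = CE/AF/- → run C
t=21: L0/L1/L2 = E/AFC/- → run E
t=22: L0/L1/L2 = E/AFC/- → run E
t=23: L0/L1/L2 = E/AFC/- → run E
t=24: L0/L1/L2 = E/AFC/- → run E
t=25: L0/L1/L2 = -/AFCE/- → run A
t=26: L0/L1/L2 = -/AFCE/- → run A
t=27: L0/L1/L2 = -/AFCE/- → run A
t=28: L0/L1/L2 = -/AFCE/- → run A
t=29: L0/L1/L2 = -/FCE/- → run F
t=30: L0/L1/L2 = -/CE/- → run C
t=31: L0/L1/L2 = -/CE/- → run C
t=32: L0/L1/L2 = -/CE/- → run C
t=33: L0/L1/L2 = -/E/- → run E
t=34: L0/L1/L2 = -/E/- → run E
t=35: (idle)
t=36: (idle)
t=37: (idle)
t=38: (idle)
t=39: (idle)

context switches = 11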